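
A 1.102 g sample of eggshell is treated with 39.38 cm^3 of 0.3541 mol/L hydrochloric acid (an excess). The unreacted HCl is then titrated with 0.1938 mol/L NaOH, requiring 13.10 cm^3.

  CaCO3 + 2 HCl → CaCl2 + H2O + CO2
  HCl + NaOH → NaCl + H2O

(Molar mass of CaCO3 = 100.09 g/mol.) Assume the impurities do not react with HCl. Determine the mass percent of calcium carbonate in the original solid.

n(HCl) added = 0.03938 × 0.3541 = 0.01394 mol
n(NaOH) used in back-titration = 0.01310 × 0.1938 = 2.539 × 10^-3 mol
n(HCl) left over = 2.539 × 10^-3 mol (1:1 ratio)
n(HCl) consumed by analyte = 0.01394 − 2.539 × 10^-3 = 0.01141 mol
From the 1:2 ratio, n(CaCO3) = 1/2 × 0.01141 = 5.703 × 10^-3 mol
mass of CaCO3 = 5.703 × 10^-3 × 100.09 = 0.5708 g
% CaCO3 = 0.5708 / 1.102 × 100 = 51.80 %

51.80 %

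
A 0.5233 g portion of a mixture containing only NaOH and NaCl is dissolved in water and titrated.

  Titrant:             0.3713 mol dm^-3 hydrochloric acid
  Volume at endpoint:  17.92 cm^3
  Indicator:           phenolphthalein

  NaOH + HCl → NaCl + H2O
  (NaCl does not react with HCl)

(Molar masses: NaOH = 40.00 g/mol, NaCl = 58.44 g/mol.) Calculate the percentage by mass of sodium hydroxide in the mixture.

50.86 %

n(HCl) = 0.01792 × 0.3713 = 6.654 × 10^-3 mol
Let x = n(NaOH), y = n(NaCl).
Titrant: 1x = 6.654 × 10^-3;  mass: 40.00x + 58.44y = 0.5233
Solving, x = 6.654 × 10^-3 mol, y = 4.400 × 10^-3 mol
mass of NaOH = 6.654 × 10^-3 × 40.00 = 0.2661 g
% NaOH = 0.2661 / 0.5233 × 100 = 50.86 %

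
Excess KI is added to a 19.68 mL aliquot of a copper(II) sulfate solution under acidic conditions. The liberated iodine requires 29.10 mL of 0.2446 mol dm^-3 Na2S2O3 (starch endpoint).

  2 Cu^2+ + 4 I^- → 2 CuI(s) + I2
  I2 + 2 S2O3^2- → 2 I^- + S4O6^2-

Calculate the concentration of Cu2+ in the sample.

0.3617 mol/L

n(S2O3^2-) = 0.02910 × 0.2446 = 7.118 × 10^-3 mol
n(I2) = n(S2O3^2-)/2 = 3.559 × 10^-3 mol
From the 2:1 ratio, n(Cu2+) in the aliquot = 2/1 × 3.559 × 10^-3 = 7.118 × 10^-3 mol
[Cu2+] = 7.118 × 10^-3 / 0.01968 = 0.3617 mol/L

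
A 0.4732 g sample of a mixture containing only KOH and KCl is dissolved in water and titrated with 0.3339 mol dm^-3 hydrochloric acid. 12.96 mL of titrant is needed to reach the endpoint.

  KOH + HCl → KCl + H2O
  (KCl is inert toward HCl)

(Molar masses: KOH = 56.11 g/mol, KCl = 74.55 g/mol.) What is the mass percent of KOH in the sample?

n(HCl) = 0.01296 × 0.3339 = 4.327 × 10^-3 mol
Let x = n(KOH), y = n(KCl).
Titrant: 1x = 4.327 × 10^-3;  mass: 56.11x + 74.55y = 0.4732
Solving, x = 4.327 × 10^-3 mol, y = 3.090 × 10^-3 mol
mass of KOH = 4.327 × 10^-3 × 56.11 = 0.2428 g
% KOH = 0.2428 / 0.4732 × 100 = 51.31 %

51.31 %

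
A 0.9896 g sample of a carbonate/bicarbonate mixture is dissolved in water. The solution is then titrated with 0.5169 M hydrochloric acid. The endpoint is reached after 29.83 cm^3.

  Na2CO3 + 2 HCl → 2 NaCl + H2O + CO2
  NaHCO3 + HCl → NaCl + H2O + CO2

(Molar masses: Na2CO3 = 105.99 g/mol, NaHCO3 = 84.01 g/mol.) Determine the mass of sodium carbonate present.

n(HCl) = 0.02983 × 0.5169 = 0.01542 mol
Let x = n(Na2CO3), y = n(NaHCO3).
Titrant: 2x + 1y = 0.01542;  mass: 105.99x + 84.01y = 0.9896
Solving, x = 4.929 × 10^-3 mol, y = 5.561 × 10^-3 mol
mass of Na2CO3 = 4.929 × 10^-3 × 105.99 = 0.5225 g

0.5225 g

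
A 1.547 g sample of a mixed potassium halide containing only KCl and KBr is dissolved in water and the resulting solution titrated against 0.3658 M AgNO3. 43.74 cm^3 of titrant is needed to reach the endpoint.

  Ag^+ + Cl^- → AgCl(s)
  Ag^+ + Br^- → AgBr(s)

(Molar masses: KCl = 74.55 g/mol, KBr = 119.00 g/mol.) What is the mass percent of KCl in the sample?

38.71 %

n(AgNO3) = 0.04374 × 0.3658 = 0.01600 mol
Let x = n(KCl), y = n(KBr).
Titrant: 1x + 1y = 0.01600;  mass: 74.55x + 119.00y = 1.547
Solving, x = 8.032 × 10^-3 mol, y = 7.968 × 10^-3 mol
mass of KCl = 8.032 × 10^-3 × 74.55 = 0.5988 g
% KCl = 0.5988 / 1.547 × 100 = 38.71 %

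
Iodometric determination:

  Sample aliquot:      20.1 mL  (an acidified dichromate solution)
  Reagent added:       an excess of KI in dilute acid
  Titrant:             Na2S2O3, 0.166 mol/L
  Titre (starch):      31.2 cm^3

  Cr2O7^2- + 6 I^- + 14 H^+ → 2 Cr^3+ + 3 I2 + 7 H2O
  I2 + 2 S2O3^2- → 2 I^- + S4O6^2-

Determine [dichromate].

n(S2O3^2-) = 0.0312 × 0.166 = 5.18 × 10^-3 mol
n(I2) = n(S2O3^2-)/2 = 2.59 × 10^-3 mol
From the 1:3 ratio, n(Cr2O7^2-) in the aliquot = 1/3 × 2.59 × 10^-3 = 8.63 × 10^-4 mol
[Cr2O7^2-] = 8.63 × 10^-4 / 0.0201 = 0.0429 mol/L

0.0429 mol/L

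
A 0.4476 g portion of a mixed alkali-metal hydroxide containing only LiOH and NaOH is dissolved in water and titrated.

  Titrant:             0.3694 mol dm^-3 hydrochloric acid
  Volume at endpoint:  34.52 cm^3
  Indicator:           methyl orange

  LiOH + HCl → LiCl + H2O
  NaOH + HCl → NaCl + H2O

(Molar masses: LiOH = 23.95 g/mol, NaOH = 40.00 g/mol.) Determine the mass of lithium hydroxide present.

0.09321 g

n(HCl) = 0.03452 × 0.3694 = 0.01275 mol
Let x = n(LiOH), y = n(NaOH).
Titrant: 1x + 1y = 0.01275;  mass: 23.95x + 40.00y = 0.4476
Solving, x = 3.892 × 10^-3 mol, y = 8.860 × 10^-3 mol
mass of LiOH = 3.892 × 10^-3 × 23.95 = 0.09321 g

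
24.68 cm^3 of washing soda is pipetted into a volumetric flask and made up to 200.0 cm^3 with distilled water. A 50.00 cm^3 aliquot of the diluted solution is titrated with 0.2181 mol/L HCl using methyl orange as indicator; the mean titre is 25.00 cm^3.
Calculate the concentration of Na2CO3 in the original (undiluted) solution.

0.4419 mol/L

Na2CO3 + 2 HCl → 2 NaCl + H2O + CO2
n(HCl) = 0.02500 × 0.2181 = 5.452 × 10^-3 mol
From the 1:2 ratio, n(Na2CO3) in the aliquot = 1/2 × 5.452 × 10^-3 = 2.726 × 10^-3 mol
[Na2CO3]_dilute = 2.726 × 10^-3 / 0.05000 = 0.05452 mol/L
Dilution factor = 200.0 / 24.68 = 8.104
[Na2CO3]_stock = 0.05452 × 8.104 = 0.4419 mol/L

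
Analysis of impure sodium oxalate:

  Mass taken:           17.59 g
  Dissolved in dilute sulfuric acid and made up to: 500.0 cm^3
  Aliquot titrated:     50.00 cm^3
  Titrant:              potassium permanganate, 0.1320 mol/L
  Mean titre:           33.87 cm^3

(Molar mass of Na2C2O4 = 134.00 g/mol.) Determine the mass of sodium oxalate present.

14.98 g

2 MnO4^- + 5 C2O4^2- + 16 H^+ → 2 Mn^2+ + 10 CO2 + 8 H2O
n(KMnO4) per titration = 0.03387 × 0.1320 = 4.471 × 10^-3 mol
From the 5:2 ratio, n(Na2C2O4) in each aliquot = 5/2 × 4.471 × 10^-3 = 0.01118 mol
n(Na2C2O4) in the whole flask = 0.01118 × 500.0/50.00 = 0.1118 mol
mass of Na2C2O4 = 0.1118 × 134.00 = 14.98 g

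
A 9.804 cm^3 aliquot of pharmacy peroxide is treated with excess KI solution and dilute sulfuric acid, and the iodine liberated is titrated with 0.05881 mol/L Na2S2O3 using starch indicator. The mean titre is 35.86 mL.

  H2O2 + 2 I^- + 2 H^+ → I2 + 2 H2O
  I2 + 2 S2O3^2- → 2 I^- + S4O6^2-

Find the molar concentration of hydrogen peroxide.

0.1076 mol/L

n(S2O3^2-) = 0.03586 × 0.05881 = 2.109 × 10^-3 mol
n(I2) = n(S2O3^2-)/2 = 1.054 × 10^-3 mol
n(H2O2) in the aliquot = 1.054 × 10^-3 mol (1:1 ratio)
[H2O2] = 1.054 × 10^-3 / 0.009804 = 0.1076 mol/L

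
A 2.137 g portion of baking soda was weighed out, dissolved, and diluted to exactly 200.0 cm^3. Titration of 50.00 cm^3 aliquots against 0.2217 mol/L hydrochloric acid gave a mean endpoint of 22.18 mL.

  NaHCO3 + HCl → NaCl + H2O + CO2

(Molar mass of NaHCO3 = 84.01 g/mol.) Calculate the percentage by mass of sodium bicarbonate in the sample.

n(HCl) per titration = 0.02218 × 0.2217 = 4.917 × 10^-3 mol
n(NaHCO3) in each aliquot = 4.917 × 10^-3 mol (1:1 ratio)
n(NaHCO3) in the whole flask = 4.917 × 10^-3 × 200.0/50.00 = 0.01967 mol
mass of NaHCO3 = 0.01967 × 84.01 = 1.652 g
% NaHCO3 = 1.652 / 2.137 × 100 = 77.32 %

77.32 %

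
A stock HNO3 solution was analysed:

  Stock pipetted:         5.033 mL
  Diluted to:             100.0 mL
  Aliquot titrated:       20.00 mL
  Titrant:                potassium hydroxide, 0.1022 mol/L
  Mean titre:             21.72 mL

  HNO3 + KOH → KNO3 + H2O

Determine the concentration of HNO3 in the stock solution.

n(KOH) = 0.02172 × 0.1022 = 2.220 × 10^-3 mol
n(HNO3) in the aliquot = 2.220 × 10^-3 mol (1:1 ratio)
[HNO3]_dilute = 2.220 × 10^-3 / 0.02000 = 0.1110 mol/L
Dilution factor = 100.0 / 5.033 = 19.87
[HNO3]_stock = 0.1110 × 19.87 = 2.205 mol/L

2.205 mol/L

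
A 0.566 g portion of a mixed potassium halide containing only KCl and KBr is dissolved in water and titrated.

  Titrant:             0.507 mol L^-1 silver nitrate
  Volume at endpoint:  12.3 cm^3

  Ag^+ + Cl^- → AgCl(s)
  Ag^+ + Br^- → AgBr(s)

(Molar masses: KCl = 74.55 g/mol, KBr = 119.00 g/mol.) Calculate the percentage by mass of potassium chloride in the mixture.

52.2 %

n(AgNO3) = 0.0123 × 0.507 = 6.24 × 10^-3 mol
Let x = n(KCl), y = n(KBr).
Titrant: 1x + 1y = 6.24 × 10^-3;  mass: 74.55x + 119.00y = 0.566
Solving, x = 3.96 × 10^-3 mol, y = 2.27 × 10^-3 mol
mass of KCl = 3.96 × 10^-3 × 74.55 = 0.295 g
% KCl = 0.295 / 0.566 × 100 = 52.2 %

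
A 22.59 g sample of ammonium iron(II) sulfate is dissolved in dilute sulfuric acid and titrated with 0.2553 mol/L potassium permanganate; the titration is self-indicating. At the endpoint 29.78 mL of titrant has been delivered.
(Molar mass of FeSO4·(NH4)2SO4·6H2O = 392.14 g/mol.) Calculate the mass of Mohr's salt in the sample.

14.91 g

MnO4^- + 5 Fe^2+ + 8 H^+ → Mn^2+ + 5 Fe^3+ + 4 H2O
n(KMnO4) = 0.02978 L × 0.2553 mol/L = 7.603 × 10^-3 mol
From the 5:1 ratio, n(FeSO4·(NH4)2SO4·6H2O) = 5/1 × 7.603 × 10^-3 = 0.03801 mol
mass of FeSO4·(NH4)2SO4·6H2O = 0.03801 × 392.14 g/mol = 14.91 g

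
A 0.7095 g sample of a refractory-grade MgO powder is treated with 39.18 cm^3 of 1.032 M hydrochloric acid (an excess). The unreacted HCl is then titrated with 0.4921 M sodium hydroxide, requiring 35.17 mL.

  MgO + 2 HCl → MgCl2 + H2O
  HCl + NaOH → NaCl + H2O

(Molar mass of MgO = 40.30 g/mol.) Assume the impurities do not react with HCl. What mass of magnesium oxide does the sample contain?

n(HCl) added = 0.03918 × 1.032 = 0.04043 mol
n(NaOH) used in back-titration = 0.03517 × 0.4921 = 0.01731 mol
n(HCl) left over = 0.01731 mol (1:1 ratio)
n(HCl) consumed by analyte = 0.04043 − 0.01731 = 0.02313 mol
From the 1:2 ratio, n(MgO) = 1/2 × 0.02313 = 0.01156 mol
mass of MgO = 0.01156 × 40.30 = 0.4660 g

0.4660 g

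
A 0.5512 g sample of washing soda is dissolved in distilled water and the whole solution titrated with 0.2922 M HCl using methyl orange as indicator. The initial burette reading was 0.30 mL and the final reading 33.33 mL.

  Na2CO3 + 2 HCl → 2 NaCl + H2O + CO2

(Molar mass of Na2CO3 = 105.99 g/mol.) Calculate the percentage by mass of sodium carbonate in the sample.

n(HCl) = 0.03303 L × 0.2922 mol/L = 9.651 × 10^-3 mol
From the 1:2 ratio, n(Na2CO3) = 1/2 × 9.651 × 10^-3 = 4.826 × 10^-3 mol
mass of Na2CO3 = 4.826 × 10^-3 × 105.99 g/mol = 0.5115 g
% Na2CO3 = 0.5115 / 0.5512 × 100 = 92.79 %

92.79 %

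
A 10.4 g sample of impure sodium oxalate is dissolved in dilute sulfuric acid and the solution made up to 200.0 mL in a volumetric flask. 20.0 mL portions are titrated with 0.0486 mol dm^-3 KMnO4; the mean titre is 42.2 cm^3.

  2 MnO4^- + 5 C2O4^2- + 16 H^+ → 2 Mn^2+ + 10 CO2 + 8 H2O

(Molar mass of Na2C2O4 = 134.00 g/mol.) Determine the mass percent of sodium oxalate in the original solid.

66.1 %

n(KMnO4) per titration = 0.0422 × 0.0486 = 2.05 × 10^-3 mol
From the 5:2 ratio, n(Na2C2O4) in each aliquot = 5/2 × 2.05 × 10^-3 = 5.13 × 10^-3 mol
n(Na2C2O4) in the whole flask = 5.13 × 10^-3 × 200.0/20.0 = 0.0513 mol
mass of Na2C2O4 = 0.0513 × 134.00 = 6.87 g
% Na2C2O4 = 6.87 / 10.4 × 100 = 66.1 %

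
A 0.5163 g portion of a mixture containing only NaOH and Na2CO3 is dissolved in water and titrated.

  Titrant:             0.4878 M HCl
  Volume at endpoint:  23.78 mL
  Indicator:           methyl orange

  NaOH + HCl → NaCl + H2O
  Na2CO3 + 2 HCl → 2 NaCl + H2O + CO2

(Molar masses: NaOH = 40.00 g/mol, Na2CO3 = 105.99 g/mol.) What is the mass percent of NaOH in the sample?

58.69 %

n(HCl) = 0.02378 × 0.4878 = 0.01160 mol
Let x = n(NaOH), y = n(Na2CO3).
Titrant: 1x + 2y = 0.01160;  mass: 40.00x + 105.99y = 0.5163
Solving, x = 7.575 × 10^-3 mol, y = 2.012 × 10^-3 mol
mass of NaOH = 7.575 × 10^-3 × 40.00 = 0.3030 g
% NaOH = 0.3030 / 0.5163 × 100 = 58.69 %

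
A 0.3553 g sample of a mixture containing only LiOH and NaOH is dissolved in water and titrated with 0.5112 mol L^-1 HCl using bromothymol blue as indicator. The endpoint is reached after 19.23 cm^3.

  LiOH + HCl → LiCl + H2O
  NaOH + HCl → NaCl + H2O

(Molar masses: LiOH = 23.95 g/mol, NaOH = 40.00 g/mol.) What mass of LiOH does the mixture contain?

0.05658 g

n(HCl) = 0.01923 × 0.5112 = 9.830 × 10^-3 mol
Let x = n(LiOH), y = n(NaOH).
Titrant: 1x + 1y = 9.830 × 10^-3;  mass: 23.95x + 40.00y = 0.3553
Solving, x = 2.362 × 10^-3 mol, y = 7.468 × 10^-3 mol
mass of LiOH = 2.362 × 10^-3 × 23.95 = 0.05658 g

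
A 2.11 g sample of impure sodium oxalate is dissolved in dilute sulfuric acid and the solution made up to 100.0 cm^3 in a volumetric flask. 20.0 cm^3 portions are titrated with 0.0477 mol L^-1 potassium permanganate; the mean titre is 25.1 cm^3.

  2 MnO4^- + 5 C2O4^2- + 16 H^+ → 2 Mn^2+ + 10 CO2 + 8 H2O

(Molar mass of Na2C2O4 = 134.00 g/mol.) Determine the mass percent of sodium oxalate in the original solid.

95.0 %

n(KMnO4) per titration = 0.0251 × 0.0477 = 1.20 × 10^-3 mol
From the 5:2 ratio, n(Na2C2O4) in each aliquot = 5/2 × 1.20 × 10^-3 = 2.99 × 10^-3 mol
n(Na2C2O4) in the whole flask = 2.99 × 10^-3 × 100.0/20.0 = 0.0150 mol
mass of Na2C2O4 = 0.0150 × 134.00 = 2.01 g
% Na2C2O4 = 2.01 / 2.11 × 100 = 95.0 %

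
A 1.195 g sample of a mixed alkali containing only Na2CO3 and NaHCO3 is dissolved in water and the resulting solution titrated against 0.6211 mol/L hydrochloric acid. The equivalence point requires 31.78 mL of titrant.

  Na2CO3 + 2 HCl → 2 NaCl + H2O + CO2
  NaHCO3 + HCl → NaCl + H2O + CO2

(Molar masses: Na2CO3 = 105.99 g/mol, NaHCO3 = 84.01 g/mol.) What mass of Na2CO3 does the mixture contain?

0.7915 g

n(HCl) = 0.03178 × 0.6211 = 0.01974 mol
Let x = n(Na2CO3), y = n(NaHCO3).
Titrant: 2x + 1y = 0.01974;  mass: 105.99x + 84.01y = 1.195
Solving, x = 7.468 × 10^-3 mol, y = 4.803 × 10^-3 mol
mass of Na2CO3 = 7.468 × 10^-3 × 105.99 = 0.7915 g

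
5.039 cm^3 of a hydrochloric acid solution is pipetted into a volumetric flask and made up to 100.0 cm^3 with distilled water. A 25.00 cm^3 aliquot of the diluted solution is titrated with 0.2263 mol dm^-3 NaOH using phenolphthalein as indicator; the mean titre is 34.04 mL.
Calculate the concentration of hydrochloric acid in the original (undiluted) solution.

HCl + NaOH → NaCl + H2O
n(NaOH) = 0.03404 × 0.2263 = 7.703 × 10^-3 mol
n(HCl) in the aliquot = 7.703 × 10^-3 mol (1:1 ratio)
[HCl]_dilute = 7.703 × 10^-3 / 0.02500 = 0.3081 mol/L
Dilution factor = 100.0 / 5.039 = 19.85
[HCl]_stock = 0.3081 × 19.85 = 6.115 mol/L

6.115 mol/L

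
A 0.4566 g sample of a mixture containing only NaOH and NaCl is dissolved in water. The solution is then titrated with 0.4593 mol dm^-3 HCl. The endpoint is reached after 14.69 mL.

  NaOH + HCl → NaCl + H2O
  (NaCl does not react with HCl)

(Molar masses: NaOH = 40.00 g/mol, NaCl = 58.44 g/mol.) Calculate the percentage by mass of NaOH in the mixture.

n(HCl) = 0.01469 × 0.4593 = 6.747 × 10^-3 mol
Let x = n(NaOH), y = n(NaCl).
Titrant: 1x = 6.747 × 10^-3;  mass: 40.00x + 58.44y = 0.4566
Solving, x = 6.747 × 10^-3 mol, y = 3.195 × 10^-3 mol
mass of NaOH = 6.747 × 10^-3 × 40.00 = 0.2699 g
% NaOH = 0.2699 / 0.4566 × 100 = 59.11 %

59.11 %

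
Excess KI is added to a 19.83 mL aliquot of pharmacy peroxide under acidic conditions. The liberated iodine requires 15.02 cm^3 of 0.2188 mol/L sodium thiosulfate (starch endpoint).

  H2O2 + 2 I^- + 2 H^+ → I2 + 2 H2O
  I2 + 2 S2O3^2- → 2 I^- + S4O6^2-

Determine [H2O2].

0.08286 mol/L

n(S2O3^2-) = 0.01502 × 0.2188 = 3.286 × 10^-3 mol
n(I2) = n(S2O3^2-)/2 = 1.643 × 10^-3 mol
n(H2O2) in the aliquot = 1.643 × 10^-3 mol (1:1 ratio)
[H2O2] = 1.643 × 10^-3 / 0.01983 = 0.08286 mol/L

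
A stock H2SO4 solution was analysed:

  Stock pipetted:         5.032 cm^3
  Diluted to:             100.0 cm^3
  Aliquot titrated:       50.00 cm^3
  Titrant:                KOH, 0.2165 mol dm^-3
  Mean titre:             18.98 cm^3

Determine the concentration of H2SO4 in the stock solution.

H2SO4 + 2 KOH → K2SO4 + 2 H2O
n(KOH) = 0.01898 × 0.2165 = 4.109 × 10^-3 mol
From the 1:2 ratio, n(H2SO4) in the aliquot = 1/2 × 4.109 × 10^-3 = 2.055 × 10^-3 mol
[H2SO4]_dilute = 2.055 × 10^-3 / 0.05000 = 0.04109 mol/L
Dilution factor = 100.0 / 5.032 = 19.87
[H2SO4]_stock = 0.04109 × 19.87 = 0.8166 mol/L

0.8166 mol/L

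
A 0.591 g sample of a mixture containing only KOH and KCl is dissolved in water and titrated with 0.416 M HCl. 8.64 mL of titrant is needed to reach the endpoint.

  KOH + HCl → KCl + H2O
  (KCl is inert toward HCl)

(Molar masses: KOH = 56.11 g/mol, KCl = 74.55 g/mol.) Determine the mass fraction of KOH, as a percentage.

34.1 %

n(HCl) = 0.00864 × 0.416 = 3.59 × 10^-3 mol
Let x = n(KOH), y = n(KCl).
Titrant: 1x = 3.59 × 10^-3;  mass: 56.11x + 74.55y = 0.591
Solving, x = 3.59 × 10^-3 mol, y = 5.22 × 10^-3 mol
mass of KOH = 3.59 × 10^-3 × 56.11 = 0.202 g
% KOH = 0.202 / 0.591 × 100 = 34.1 %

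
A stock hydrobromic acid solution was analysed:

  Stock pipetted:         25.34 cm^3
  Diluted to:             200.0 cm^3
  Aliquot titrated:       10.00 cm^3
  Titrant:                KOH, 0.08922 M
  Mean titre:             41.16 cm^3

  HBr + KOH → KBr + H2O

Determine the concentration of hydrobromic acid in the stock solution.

2.898 M

n(KOH) = 0.04116 × 0.08922 = 3.672 × 10^-3 mol
n(HBr) in the aliquot = 3.672 × 10^-3 mol (1:1 ratio)
[HBr]_dilute = 3.672 × 10^-3 / 0.01000 = 0.3672 mol/L
Dilution factor = 200.0 / 25.34 = 7.893
[HBr]_stock = 0.3672 × 7.893 = 2.898 mol/L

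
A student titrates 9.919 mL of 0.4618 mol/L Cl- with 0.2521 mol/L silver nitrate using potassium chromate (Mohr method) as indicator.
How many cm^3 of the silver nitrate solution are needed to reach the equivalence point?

Ag^+ + Cl^- → AgCl(s)
n(Cl-) = 0.009919 L × 0.4618 mol/L = 4.581 × 10^-3 mol
n(AgNO3) = 4.581 × 10^-3 mol (1:1 stoichiometry)
V(AgNO3) = 4.581 × 10^-3 mol / 0.2521 mol/L = 0.01817 L = 18.17 mL

18.17 mL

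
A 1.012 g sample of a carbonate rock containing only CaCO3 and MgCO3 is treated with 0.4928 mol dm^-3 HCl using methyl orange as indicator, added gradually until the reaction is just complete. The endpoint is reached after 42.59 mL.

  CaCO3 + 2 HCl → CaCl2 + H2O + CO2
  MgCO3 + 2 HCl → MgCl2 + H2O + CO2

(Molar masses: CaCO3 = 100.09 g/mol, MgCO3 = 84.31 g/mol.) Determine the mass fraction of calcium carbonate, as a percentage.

n(HCl) = 0.04259 × 0.4928 = 0.02099 mol
Let x = n(CaCO3), y = n(MgCO3).
Titrant: 2x + 2y = 0.02099;  mass: 100.09x + 84.31y = 1.012
Solving, x = 8.063 × 10^-3 mol, y = 2.431 × 10^-3 mol
mass of CaCO3 = 8.063 × 10^-3 × 100.09 = 0.8070 g
% CaCO3 = 0.8070 / 1.012 × 100 = 79.75 %

79.75 %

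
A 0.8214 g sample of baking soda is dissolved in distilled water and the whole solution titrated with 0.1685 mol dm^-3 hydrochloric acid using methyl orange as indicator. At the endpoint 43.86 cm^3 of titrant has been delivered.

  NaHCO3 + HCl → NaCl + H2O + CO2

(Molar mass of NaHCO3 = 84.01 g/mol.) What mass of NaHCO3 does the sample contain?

n(HCl) = 0.04386 L × 0.1685 mol/L = 7.390 × 10^-3 mol
n(NaHCO3) = 7.390 × 10^-3 mol (1:1 ratio)
mass of NaHCO3 = 7.390 × 10^-3 × 84.01 g/mol = 0.6209 g

0.6209 g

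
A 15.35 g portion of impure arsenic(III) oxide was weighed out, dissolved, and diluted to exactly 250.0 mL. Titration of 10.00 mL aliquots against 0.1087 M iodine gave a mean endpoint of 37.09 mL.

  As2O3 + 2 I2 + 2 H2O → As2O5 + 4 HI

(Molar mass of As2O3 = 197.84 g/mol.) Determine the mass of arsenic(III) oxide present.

9.970 g

n(I2) per titration = 0.03709 × 0.1087 = 4.032 × 10^-3 mol
From the 1:2 ratio, n(As2O3) in each aliquot = 1/2 × 4.032 × 10^-3 = 2.016 × 10^-3 mol
n(As2O3) in the whole flask = 2.016 × 10^-3 × 250.0/10.00 = 0.05040 mol
mass of As2O3 = 0.05040 × 197.84 = 9.970 g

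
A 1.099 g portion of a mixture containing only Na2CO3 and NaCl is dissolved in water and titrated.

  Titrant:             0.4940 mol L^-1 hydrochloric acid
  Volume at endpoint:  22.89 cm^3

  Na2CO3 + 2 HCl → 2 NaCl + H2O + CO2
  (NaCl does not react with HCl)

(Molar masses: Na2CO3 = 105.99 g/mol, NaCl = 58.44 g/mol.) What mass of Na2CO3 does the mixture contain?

n(HCl) = 0.02289 × 0.4940 = 0.01131 mol
Let x = n(Na2CO3), y = n(NaCl).
Titrant: 2x = 0.01131;  mass: 105.99x + 58.44y = 1.099
Solving, x = 5.654 × 10^-3 mol, y = 8.552 × 10^-3 mol
mass of Na2CO3 = 5.654 × 10^-3 × 105.99 = 0.5992 g

0.5992 g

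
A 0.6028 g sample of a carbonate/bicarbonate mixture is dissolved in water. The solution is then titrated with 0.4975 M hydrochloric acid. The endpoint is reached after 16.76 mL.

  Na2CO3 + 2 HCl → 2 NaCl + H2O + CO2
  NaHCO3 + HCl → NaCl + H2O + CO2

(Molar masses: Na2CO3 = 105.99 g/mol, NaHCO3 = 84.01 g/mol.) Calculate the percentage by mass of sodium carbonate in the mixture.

n(HCl) = 0.01676 × 0.4975 = 8.338 × 10^-3 mol
Let x = n(Na2CO3), y = n(NaHCO3).
Titrant: 2x + 1y = 8.338 × 10^-3;  mass: 105.99x + 84.01y = 0.6028
Solving, x = 1.575 × 10^-3 mol, y = 5.189 × 10^-3 mol
mass of Na2CO3 = 1.575 × 10^-3 × 105.99 = 0.1669 g
% Na2CO3 = 0.1669 / 0.6028 × 100 = 27.69 %

27.69 %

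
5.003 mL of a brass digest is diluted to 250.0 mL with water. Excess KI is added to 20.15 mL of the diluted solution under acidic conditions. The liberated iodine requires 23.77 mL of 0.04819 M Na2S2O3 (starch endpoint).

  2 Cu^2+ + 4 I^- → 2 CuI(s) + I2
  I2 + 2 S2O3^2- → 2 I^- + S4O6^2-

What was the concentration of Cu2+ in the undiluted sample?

n(S2O3^2-) = 0.02377 × 0.04819 = 1.145 × 10^-3 mol
n(I2) = n(S2O3^2-)/2 = 5.727 × 10^-4 mol
From the 2:1 ratio, n(Cu2+) in the aliquot = 2/1 × 5.727 × 10^-4 = 1.145 × 10^-3 mol
[Cu2+]_dilute = 1.145 × 10^-3 / 0.02015 = 0.05685 mol/L
[Cu2+]_original = 0.05685 × 250.0/5.003 = 2.841 mol/L

2.841 M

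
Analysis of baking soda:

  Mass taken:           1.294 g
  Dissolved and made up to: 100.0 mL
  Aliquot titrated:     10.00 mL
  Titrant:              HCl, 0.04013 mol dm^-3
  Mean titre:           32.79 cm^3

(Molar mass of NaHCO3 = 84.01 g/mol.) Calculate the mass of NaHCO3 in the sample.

NaHCO3 + HCl → NaCl + H2O + CO2
n(HCl) per titration = 0.03279 × 0.04013 = 1.316 × 10^-3 mol
n(NaHCO3) in each aliquot = 1.316 × 10^-3 mol (1:1 ratio)
n(NaHCO3) in the whole flask = 1.316 × 10^-3 × 100.0/10.00 = 0.01316 mol
mass of NaHCO3 = 0.01316 × 84.01 = 1.105 g

1.105 g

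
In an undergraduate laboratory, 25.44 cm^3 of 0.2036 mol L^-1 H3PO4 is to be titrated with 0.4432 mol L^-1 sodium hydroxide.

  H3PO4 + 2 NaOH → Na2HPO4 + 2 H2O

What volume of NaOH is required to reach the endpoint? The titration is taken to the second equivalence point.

23.37 mL

n(H3PO4) = 0.02544 L × 0.2036 mol/L = 5.180 × 10^-3 mol
From the 2:1 stoichiometry, n(NaOH) = 2/1 × 5.180 × 10^-3 = 0.01036 mol
V(NaOH) = 0.01036 mol / 0.4432 mol/L = 0.02337 L = 23.37 mL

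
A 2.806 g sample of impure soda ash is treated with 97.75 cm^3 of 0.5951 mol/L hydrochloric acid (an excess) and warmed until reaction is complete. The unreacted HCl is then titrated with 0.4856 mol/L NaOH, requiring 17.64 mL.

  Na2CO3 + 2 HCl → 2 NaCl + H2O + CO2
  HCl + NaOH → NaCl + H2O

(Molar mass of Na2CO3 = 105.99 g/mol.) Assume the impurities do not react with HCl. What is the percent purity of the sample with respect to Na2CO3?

n(HCl) added = 0.09775 × 0.5951 = 0.05817 mol
n(NaOH) used in back-titration = 0.01764 × 0.4856 = 8.566 × 10^-3 mol
n(HCl) left over = 8.566 × 10^-3 mol (1:1 ratio)
n(HCl) consumed by analyte = 0.05817 − 8.566 × 10^-3 = 0.04961 mol
From the 1:2 ratio, n(Na2CO3) = 1/2 × 0.04961 = 0.02480 mol
mass of Na2CO3 = 0.02480 × 105.99 = 2.629 g
% Na2CO3 = 2.629 / 2.806 × 100 = 93.69 %

93.69 %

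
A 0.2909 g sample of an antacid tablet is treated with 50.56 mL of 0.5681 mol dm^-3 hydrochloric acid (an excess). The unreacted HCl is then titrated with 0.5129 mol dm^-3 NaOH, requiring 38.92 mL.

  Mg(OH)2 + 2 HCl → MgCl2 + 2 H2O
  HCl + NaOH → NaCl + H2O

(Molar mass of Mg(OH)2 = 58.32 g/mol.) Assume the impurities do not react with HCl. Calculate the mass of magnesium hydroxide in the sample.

n(HCl) added = 0.05056 × 0.5681 = 0.02872 mol
n(NaOH) used in back-titration = 0.03892 × 0.5129 = 0.01996 mol
n(HCl) left over = 0.01996 mol (1:1 ratio)
n(HCl) consumed by analyte = 0.02872 − 0.01996 = 8.761 × 10^-3 mol
From the 1:2 ratio, n(Mg(OH)2) = 1/2 × 8.761 × 10^-3 = 4.381 × 10^-3 mol
mass of Mg(OH)2 = 4.381 × 10^-3 × 58.32 = 0.2555 g

0.2555 g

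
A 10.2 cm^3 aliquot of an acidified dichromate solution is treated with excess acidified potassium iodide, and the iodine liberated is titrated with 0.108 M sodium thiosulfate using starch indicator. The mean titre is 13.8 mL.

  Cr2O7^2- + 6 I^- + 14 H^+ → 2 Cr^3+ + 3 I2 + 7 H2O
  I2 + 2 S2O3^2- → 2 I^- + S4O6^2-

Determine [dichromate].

0.0244 M

n(S2O3^2-) = 0.0138 × 0.108 = 1.49 × 10^-3 mol
n(I2) = n(S2O3^2-)/2 = 7.45 × 10^-4 mol
From the 1:3 ratio, n(Cr2O7^2-) in the aliquot = 1/3 × 7.45 × 10^-4 = 2.48 × 10^-4 mol
[Cr2O7^2-] = 2.48 × 10^-4 / 0.0102 = 0.0244 mol/L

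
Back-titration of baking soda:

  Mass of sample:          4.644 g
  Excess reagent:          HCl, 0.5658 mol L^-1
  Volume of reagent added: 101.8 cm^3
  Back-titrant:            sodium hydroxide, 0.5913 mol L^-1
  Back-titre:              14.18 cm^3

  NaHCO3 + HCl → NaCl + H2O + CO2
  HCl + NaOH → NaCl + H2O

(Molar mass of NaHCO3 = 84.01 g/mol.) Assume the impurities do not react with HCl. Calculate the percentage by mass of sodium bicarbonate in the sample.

89.03 %

n(HCl) added = 0.1018 × 0.5658 = 0.05760 mol
n(NaOH) used in back-titration = 0.01418 × 0.5913 = 8.385 × 10^-3 mol
n(HCl) left over = 8.385 × 10^-3 mol (1:1 ratio)
n(HCl) consumed by analyte = 0.05760 − 8.385 × 10^-3 = 0.04921 mol
n(NaHCO3) = 0.04921 mol (1:1 ratio)
mass of NaHCO3 = 0.04921 × 84.01 = 4.134 g
% NaHCO3 = 4.134 / 4.644 × 100 = 89.03 %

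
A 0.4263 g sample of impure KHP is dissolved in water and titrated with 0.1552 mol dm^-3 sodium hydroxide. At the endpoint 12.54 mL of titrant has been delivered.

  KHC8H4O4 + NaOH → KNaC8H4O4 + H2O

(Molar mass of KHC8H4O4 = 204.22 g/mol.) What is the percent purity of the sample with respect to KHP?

n(NaOH) = 0.01254 L × 0.1552 mol/L = 1.946 × 10^-3 mol
n(KHC8H4O4) = 1.946 × 10^-3 mol (1:1 ratio)
mass of KHC8H4O4 = 1.946 × 10^-3 × 204.22 g/mol = 0.3975 g
% KHC8H4O4 = 0.3975 / 0.4263 × 100 = 93.23 %

93.23 %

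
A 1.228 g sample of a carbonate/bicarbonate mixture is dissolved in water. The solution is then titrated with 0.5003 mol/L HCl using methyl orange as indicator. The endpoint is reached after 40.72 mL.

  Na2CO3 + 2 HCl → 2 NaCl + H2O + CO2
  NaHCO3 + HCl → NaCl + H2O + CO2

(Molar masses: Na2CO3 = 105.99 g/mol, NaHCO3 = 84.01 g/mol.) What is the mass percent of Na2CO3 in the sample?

n(HCl) = 0.04072 × 0.5003 = 0.02037 mol
Let x = n(Na2CO3), y = n(NaHCO3).
Titrant: 2x + 1y = 0.02037;  mass: 105.99x + 84.01y = 1.228
Solving, x = 7.794 × 10^-3 mol, y = 4.784 × 10^-3 mol
mass of Na2CO3 = 7.794 × 10^-3 × 105.99 = 0.8261 g
% Na2CO3 = 0.8261 / 1.228 × 100 = 67.27 %

67.27 %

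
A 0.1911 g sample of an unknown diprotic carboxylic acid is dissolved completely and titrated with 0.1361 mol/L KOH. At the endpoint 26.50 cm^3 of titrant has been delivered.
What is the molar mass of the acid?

n(KOH) = 0.02650 L × 0.1361 mol/L = 3.607 × 10^-3 mol
From the 1:2 ratio, n(H2A) = 1/2 × 3.607 × 10^-3 = 1.803 × 10^-3 mol
M = m / n = 0.1911 g / 1.803 × 10^-3 mol = 106.0 g/mol

106.0 g/mol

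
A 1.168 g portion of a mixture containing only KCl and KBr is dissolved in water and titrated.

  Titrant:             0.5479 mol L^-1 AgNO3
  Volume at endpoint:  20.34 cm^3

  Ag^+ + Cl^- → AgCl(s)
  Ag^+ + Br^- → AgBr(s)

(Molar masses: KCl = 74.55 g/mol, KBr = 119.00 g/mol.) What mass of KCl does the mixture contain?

0.2653 g

n(AgNO3) = 0.02034 × 0.5479 = 0.01114 mol
Let x = n(KCl), y = n(KBr).
Titrant: 1x + 1y = 0.01114;  mass: 74.55x + 119.00y = 1.168
Solving, x = 3.558 × 10^-3 mol, y = 7.586 × 10^-3 mol
mass of KCl = 3.558 × 10^-3 × 74.55 = 0.2653 g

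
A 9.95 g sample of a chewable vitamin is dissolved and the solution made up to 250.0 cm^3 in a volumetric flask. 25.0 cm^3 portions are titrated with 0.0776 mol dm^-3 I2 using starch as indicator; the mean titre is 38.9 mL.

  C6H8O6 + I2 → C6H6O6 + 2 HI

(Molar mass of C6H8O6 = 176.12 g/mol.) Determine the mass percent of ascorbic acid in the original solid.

53.4 %

n(I2) per titration = 0.0389 × 0.0776 = 3.02 × 10^-3 mol
n(C6H8O6) in each aliquot = 3.02 × 10^-3 mol (1:1 ratio)
n(C6H8O6) in the whole flask = 3.02 × 10^-3 × 250.0/25.0 = 0.0302 mol
mass of C6H8O6 = 0.0302 × 176.12 = 5.32 g
% C6H8O6 = 5.32 / 9.95 × 100 = 53.4 %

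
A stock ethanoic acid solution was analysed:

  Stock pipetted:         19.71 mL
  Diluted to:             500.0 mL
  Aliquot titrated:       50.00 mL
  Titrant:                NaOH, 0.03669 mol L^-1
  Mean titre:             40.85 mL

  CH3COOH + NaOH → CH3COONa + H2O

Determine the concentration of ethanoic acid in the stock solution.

0.7604 mol/L

n(NaOH) = 0.04085 × 0.03669 = 1.499 × 10^-3 mol
n(CH3COOH) in the aliquot = 1.499 × 10^-3 mol (1:1 ratio)
[CH3COOH]_dilute = 1.499 × 10^-3 / 0.05000 = 0.02998 mol/L
Dilution factor = 500.0 / 19.71 = 25.37
[CH3COOH]_stock = 0.02998 × 25.37 = 0.7604 mol/L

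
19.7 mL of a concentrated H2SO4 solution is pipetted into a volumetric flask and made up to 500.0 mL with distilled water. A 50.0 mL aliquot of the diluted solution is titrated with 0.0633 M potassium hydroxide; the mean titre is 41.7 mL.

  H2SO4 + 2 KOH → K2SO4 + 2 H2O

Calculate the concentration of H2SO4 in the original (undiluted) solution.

0.670 M

n(KOH) = 0.0417 × 0.0633 = 2.64 × 10^-3 mol
From the 1:2 ratio, n(H2SO4) in the aliquot = 1/2 × 2.64 × 10^-3 = 1.32 × 10^-3 mol
[H2SO4]_dilute = 1.32 × 10^-3 / 0.0500 = 0.0264 mol/L
Dilution factor = 500.0 / 19.7 = 25.38
[H2SO4]_stock = 0.0264 × 25.38 = 0.670 mol/L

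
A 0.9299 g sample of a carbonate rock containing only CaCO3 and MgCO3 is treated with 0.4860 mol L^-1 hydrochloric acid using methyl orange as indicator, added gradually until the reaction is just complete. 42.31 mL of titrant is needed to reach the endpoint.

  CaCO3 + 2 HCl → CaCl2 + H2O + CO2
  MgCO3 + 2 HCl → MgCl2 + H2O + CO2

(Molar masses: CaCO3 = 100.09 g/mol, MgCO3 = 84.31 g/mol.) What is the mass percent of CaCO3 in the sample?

n(HCl) = 0.04231 × 0.4860 = 0.02056 mol
Let x = n(CaCO3), y = n(MgCO3).
Titrant: 2x + 2y = 0.02056;  mass: 100.09x + 84.31y = 0.9299
Solving, x = 3.998 × 10^-3 mol, y = 6.284 × 10^-3 mol
mass of CaCO3 = 3.998 × 10^-3 × 100.09 = 0.4001 g
% CaCO3 = 0.4001 / 0.9299 × 100 = 43.03 %

43.03 %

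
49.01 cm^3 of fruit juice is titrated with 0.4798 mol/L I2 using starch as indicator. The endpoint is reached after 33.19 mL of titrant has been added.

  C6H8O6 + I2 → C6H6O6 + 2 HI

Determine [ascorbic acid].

0.3249 mol/L

n(I2) = 0.03319 L × 0.4798 mol/L = 0.01592 mol
n(C6H8O6) = 0.01592 mol (1:1 mole ratio)
[C6H8O6] = 0.01592 mol / 0.04901 L = 0.3249 mol/L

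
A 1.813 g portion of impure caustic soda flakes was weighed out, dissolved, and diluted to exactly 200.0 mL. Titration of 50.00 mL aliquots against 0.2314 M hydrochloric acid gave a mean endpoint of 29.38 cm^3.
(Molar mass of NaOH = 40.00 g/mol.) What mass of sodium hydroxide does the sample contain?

NaOH + HCl → NaCl + H2O
n(HCl) per titration = 0.02938 × 0.2314 = 6.799 × 10^-3 mol
n(NaOH) in each aliquot = 6.799 × 10^-3 mol (1:1 ratio)
n(NaOH) in the whole flask = 6.799 × 10^-3 × 200.0/50.00 = 0.02719 mol
mass of NaOH = 0.02719 × 40.00 = 1.088 g

1.088 g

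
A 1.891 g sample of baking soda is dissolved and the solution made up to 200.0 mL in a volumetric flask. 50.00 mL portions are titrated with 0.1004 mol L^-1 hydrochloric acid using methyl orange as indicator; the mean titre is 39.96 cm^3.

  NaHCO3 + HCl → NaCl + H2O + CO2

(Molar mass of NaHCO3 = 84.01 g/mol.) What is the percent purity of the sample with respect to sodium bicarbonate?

n(HCl) per titration = 0.03996 × 0.1004 = 4.012 × 10^-3 mol
n(NaHCO3) in each aliquot = 4.012 × 10^-3 mol (1:1 ratio)
n(NaHCO3) in the whole flask = 4.012 × 10^-3 × 200.0/50.00 = 0.01605 mol
mass of NaHCO3 = 0.01605 × 84.01 = 1.348 g
% NaHCO3 = 1.348 / 1.891 × 100 = 71.29 %

71.29 %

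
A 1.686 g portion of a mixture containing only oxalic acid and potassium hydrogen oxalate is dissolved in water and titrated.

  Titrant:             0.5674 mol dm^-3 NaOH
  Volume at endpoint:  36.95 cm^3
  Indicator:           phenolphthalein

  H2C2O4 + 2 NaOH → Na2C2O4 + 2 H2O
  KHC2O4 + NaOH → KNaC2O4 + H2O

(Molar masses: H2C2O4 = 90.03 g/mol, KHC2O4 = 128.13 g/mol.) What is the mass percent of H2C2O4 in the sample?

n(NaOH) = 0.03695 × 0.5674 = 0.02097 mol
Let x = n(H2C2O4), y = n(KHC2O4).
Titrant: 2x + 1y = 0.02097;  mass: 90.03x + 128.13y = 1.686
Solving, x = 6.018 × 10^-3 mol, y = 8.930 × 10^-3 mol
mass of H2C2O4 = 6.018 × 10^-3 × 90.03 = 0.5418 g
% H2C2O4 = 0.5418 / 1.686 × 100 = 32.13 %

32.13 %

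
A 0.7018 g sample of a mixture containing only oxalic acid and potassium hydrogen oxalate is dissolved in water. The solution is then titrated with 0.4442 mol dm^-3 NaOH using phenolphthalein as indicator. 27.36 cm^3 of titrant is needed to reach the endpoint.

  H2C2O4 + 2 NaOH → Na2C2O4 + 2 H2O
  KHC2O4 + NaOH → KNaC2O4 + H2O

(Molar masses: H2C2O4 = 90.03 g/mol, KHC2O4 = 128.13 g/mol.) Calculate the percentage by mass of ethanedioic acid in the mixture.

n(NaOH) = 0.02736 × 0.4442 = 0.01215 mol
Let x = n(H2C2O4), y = n(KHC2O4).
Titrant: 2x + 1y = 0.01215;  mass: 90.03x + 128.13y = 0.7018
Solving, x = 5.146 × 10^-3 mol, y = 1.862 × 10^-3 mol
mass of H2C2O4 = 5.146 × 10^-3 × 90.03 = 0.4633 g
% H2C2O4 = 0.4633 / 0.7018 × 100 = 66.01 %

66.01 %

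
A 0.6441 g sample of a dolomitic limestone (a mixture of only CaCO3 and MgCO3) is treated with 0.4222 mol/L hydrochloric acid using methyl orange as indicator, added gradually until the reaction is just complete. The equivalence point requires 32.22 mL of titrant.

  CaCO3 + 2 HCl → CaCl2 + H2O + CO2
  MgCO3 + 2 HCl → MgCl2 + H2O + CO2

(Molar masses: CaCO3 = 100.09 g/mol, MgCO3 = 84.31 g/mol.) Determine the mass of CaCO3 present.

n(HCl) = 0.03222 × 0.4222 = 0.01360 mol
Let x = n(CaCO3), y = n(MgCO3).
Titrant: 2x + 2y = 0.01360;  mass: 100.09x + 84.31y = 0.6441
Solving, x = 4.477 × 10^-3 mol, y = 2.324 × 10^-3 mol
mass of CaCO3 = 4.477 × 10^-3 × 100.09 = 0.4481 g

0.4481 g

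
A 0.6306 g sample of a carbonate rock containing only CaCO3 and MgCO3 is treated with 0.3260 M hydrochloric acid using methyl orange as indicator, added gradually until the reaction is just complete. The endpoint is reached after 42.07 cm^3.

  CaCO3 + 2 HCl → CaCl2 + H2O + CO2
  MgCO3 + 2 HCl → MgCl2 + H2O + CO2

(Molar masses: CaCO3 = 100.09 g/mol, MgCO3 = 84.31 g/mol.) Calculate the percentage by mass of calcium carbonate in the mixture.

n(HCl) = 0.04207 × 0.3260 = 0.01371 mol
Let x = n(CaCO3), y = n(MgCO3).
Titrant: 2x + 2y = 0.01371;  mass: 100.09x + 84.31y = 0.6306
Solving, x = 3.324 × 10^-3 mol, y = 3.533 × 10^-3 mol
mass of CaCO3 = 3.324 × 10^-3 × 100.09 = 0.3327 g
% CaCO3 = 0.3327 / 0.6306 × 100 = 52.76 %

52.76 %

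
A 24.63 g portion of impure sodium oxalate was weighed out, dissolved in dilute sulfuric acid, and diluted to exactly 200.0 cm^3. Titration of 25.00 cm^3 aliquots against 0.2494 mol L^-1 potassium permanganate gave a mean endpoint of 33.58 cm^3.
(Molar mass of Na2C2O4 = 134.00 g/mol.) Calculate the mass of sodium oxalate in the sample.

22.44 g

2 MnO4^- + 5 C2O4^2- + 16 H^+ → 2 Mn^2+ + 10 CO2 + 8 H2O
n(KMnO4) per titration = 0.03358 × 0.2494 = 8.375 × 10^-3 mol
From the 5:2 ratio, n(Na2C2O4) in each aliquot = 5/2 × 8.375 × 10^-3 = 0.02094 mol
n(Na2C2O4) in the whole flask = 0.02094 × 200.0/25.00 = 0.1675 mol
mass of Na2C2O4 = 0.1675 × 134.00 = 22.44 g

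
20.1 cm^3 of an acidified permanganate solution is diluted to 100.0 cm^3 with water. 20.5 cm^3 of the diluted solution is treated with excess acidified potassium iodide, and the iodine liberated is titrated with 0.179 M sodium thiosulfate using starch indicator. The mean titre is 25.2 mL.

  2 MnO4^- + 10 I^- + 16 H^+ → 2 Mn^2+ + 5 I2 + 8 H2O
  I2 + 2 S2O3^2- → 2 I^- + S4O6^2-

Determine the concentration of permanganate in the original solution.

0.219 M

n(S2O3^2-) = 0.0252 × 0.179 = 4.51 × 10^-3 mol
n(I2) = n(S2O3^2-)/2 = 2.26 × 10^-3 mol
From the 2:5 ratio, n(MnO4^-) in the aliquot = 2/5 × 2.26 × 10^-3 = 9.02 × 10^-4 mol
[MnO4^-]_dilute = 9.02 × 10^-4 / 0.0205 = 0.0440 mol/L
[MnO4^-]_original = 0.0440 × 100.0/20.1 = 0.219 mol/L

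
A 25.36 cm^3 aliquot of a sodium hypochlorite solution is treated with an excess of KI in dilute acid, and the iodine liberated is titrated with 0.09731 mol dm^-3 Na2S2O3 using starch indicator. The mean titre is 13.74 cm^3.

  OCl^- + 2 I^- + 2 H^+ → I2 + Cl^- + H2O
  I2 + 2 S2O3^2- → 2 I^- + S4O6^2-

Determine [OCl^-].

n(S2O3^2-) = 0.01374 × 0.09731 = 1.337 × 10^-3 mol
n(I2) = n(S2O3^2-)/2 = 6.685 × 10^-4 mol
n(OCl^-) in the aliquot = 6.685 × 10^-4 mol (1:1 ratio)
[OCl^-] = 6.685 × 10^-4 / 0.02536 = 0.02636 mol/L

0.02636 mol/L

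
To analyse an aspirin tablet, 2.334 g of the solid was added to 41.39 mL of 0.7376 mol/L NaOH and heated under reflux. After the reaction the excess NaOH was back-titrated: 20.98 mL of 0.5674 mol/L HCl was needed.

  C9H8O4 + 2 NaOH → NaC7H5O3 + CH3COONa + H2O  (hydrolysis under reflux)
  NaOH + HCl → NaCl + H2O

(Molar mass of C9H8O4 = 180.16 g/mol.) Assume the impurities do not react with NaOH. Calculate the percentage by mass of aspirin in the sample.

n(NaOH) added = 0.04139 × 0.7376 = 0.03053 mol
n(HCl) used in back-titration = 0.02098 × 0.5674 = 0.01190 mol
n(NaOH) left over = 0.01190 mol (1:1 ratio)
n(NaOH) consumed by analyte = 0.03053 − 0.01190 = 0.01863 mol
From the 1:2 ratio, n(C9H8O4) = 1/2 × 0.01863 = 9.313 × 10^-3 mol
mass of C9H8O4 = 9.313 × 10^-3 × 180.16 = 1.678 g
% C9H8O4 = 1.678 / 2.334 × 100 = 71.88 %

71.88 %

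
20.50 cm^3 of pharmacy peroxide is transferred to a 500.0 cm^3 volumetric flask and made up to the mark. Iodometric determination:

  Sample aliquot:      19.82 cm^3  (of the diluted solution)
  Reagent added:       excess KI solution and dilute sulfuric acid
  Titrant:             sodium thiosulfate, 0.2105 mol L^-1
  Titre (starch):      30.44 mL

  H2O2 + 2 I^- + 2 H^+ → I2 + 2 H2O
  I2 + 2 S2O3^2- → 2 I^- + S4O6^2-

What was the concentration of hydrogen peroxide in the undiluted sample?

3.943 mol/L

n(S2O3^2-) = 0.03044 × 0.2105 = 6.408 × 10^-3 mol
n(I2) = n(S2O3^2-)/2 = 3.204 × 10^-3 mol
n(H2O2) in the aliquot = 3.204 × 10^-3 mol (1:1 ratio)
[H2O2]_dilute = 3.204 × 10^-3 / 0.01982 = 0.1616 mol/L
[H2O2]_original = 0.1616 × 500.0/20.50 = 3.943 mol/L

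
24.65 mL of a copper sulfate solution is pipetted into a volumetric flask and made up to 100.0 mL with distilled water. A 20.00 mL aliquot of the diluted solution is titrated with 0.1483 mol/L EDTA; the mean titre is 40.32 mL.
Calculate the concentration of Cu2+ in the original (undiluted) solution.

Cu^2+ + EDTA^4- → [Cu(EDTA)]^2-
n(EDTA) = 0.04032 × 0.1483 = 5.979 × 10^-3 mol
n(Cu2+) in the aliquot = 5.979 × 10^-3 mol (1:1 ratio)
[Cu2+]_dilute = 5.979 × 10^-3 / 0.02000 = 0.2990 mol/L
Dilution factor = 100.0 / 24.65 = 4.057
[Cu2+]_stock = 0.2990 × 4.057 = 1.213 mol/L

1.213 mol/L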